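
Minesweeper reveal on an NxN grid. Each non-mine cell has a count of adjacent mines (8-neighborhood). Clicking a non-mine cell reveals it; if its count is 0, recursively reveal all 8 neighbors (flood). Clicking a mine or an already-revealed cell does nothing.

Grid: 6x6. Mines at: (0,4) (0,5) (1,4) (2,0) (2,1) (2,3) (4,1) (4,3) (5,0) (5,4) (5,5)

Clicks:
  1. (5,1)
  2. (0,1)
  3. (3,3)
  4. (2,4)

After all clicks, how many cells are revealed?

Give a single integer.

Answer: 11

Derivation:
Click 1 (5,1) count=2: revealed 1 new [(5,1)] -> total=1
Click 2 (0,1) count=0: revealed 8 new [(0,0) (0,1) (0,2) (0,3) (1,0) (1,1) (1,2) (1,3)] -> total=9
Click 3 (3,3) count=2: revealed 1 new [(3,3)] -> total=10
Click 4 (2,4) count=2: revealed 1 new [(2,4)] -> total=11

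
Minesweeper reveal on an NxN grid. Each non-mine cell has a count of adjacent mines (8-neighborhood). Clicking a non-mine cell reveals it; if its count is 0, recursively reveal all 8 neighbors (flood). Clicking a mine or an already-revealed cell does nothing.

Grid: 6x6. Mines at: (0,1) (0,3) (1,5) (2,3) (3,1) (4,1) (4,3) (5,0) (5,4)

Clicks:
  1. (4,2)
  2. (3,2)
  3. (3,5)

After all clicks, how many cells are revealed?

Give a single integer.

Click 1 (4,2) count=3: revealed 1 new [(4,2)] -> total=1
Click 2 (3,2) count=4: revealed 1 new [(3,2)] -> total=2
Click 3 (3,5) count=0: revealed 6 new [(2,4) (2,5) (3,4) (3,5) (4,4) (4,5)] -> total=8

Answer: 8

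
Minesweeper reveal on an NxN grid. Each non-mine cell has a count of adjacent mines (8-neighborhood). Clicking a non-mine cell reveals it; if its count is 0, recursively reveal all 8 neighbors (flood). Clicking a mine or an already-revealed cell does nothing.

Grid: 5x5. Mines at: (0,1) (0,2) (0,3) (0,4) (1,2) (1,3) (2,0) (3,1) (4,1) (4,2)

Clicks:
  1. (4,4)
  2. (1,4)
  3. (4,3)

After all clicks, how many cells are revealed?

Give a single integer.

Answer: 7

Derivation:
Click 1 (4,4) count=0: revealed 6 new [(2,3) (2,4) (3,3) (3,4) (4,3) (4,4)] -> total=6
Click 2 (1,4) count=3: revealed 1 new [(1,4)] -> total=7
Click 3 (4,3) count=1: revealed 0 new [(none)] -> total=7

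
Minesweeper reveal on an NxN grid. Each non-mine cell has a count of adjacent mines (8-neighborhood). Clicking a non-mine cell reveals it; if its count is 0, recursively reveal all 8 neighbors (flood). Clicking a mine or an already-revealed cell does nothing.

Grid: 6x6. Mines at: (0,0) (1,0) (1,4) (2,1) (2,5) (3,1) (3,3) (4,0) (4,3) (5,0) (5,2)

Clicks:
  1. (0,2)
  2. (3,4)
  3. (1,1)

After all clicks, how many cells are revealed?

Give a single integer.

Answer: 7

Derivation:
Click 1 (0,2) count=0: revealed 6 new [(0,1) (0,2) (0,3) (1,1) (1,2) (1,3)] -> total=6
Click 2 (3,4) count=3: revealed 1 new [(3,4)] -> total=7
Click 3 (1,1) count=3: revealed 0 new [(none)] -> total=7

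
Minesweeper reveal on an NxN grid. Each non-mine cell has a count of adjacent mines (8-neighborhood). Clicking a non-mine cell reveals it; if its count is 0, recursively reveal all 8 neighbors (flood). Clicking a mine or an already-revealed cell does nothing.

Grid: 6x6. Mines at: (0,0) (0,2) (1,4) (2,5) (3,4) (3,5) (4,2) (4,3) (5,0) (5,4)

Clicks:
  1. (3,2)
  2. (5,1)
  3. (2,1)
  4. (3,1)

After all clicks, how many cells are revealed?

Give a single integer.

Answer: 15

Derivation:
Click 1 (3,2) count=2: revealed 1 new [(3,2)] -> total=1
Click 2 (5,1) count=2: revealed 1 new [(5,1)] -> total=2
Click 3 (2,1) count=0: revealed 13 new [(1,0) (1,1) (1,2) (1,3) (2,0) (2,1) (2,2) (2,3) (3,0) (3,1) (3,3) (4,0) (4,1)] -> total=15
Click 4 (3,1) count=1: revealed 0 new [(none)] -> total=15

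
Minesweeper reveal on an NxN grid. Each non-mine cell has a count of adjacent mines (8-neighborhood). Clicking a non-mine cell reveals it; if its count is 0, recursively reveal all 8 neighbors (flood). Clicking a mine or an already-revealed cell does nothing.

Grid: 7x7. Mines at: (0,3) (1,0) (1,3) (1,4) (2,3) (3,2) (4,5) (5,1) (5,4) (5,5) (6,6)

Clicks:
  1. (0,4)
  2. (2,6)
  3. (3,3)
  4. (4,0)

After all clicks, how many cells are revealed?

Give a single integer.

Answer: 11

Derivation:
Click 1 (0,4) count=3: revealed 1 new [(0,4)] -> total=1
Click 2 (2,6) count=0: revealed 8 new [(0,5) (0,6) (1,5) (1,6) (2,5) (2,6) (3,5) (3,6)] -> total=9
Click 3 (3,3) count=2: revealed 1 new [(3,3)] -> total=10
Click 4 (4,0) count=1: revealed 1 new [(4,0)] -> total=11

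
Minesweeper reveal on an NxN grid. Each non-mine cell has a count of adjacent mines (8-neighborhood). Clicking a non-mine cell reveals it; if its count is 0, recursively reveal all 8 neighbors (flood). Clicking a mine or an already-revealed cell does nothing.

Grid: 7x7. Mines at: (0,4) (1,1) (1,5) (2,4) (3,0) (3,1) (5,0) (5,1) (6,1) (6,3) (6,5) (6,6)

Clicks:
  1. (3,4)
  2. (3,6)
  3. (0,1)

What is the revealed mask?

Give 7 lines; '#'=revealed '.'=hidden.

Click 1 (3,4) count=1: revealed 1 new [(3,4)] -> total=1
Click 2 (3,6) count=0: revealed 16 new [(2,5) (2,6) (3,2) (3,3) (3,5) (3,6) (4,2) (4,3) (4,4) (4,5) (4,6) (5,2) (5,3) (5,4) (5,5) (5,6)] -> total=17
Click 3 (0,1) count=1: revealed 1 new [(0,1)] -> total=18

Answer: .#.....
.......
.....##
..#####
..#####
..#####
.......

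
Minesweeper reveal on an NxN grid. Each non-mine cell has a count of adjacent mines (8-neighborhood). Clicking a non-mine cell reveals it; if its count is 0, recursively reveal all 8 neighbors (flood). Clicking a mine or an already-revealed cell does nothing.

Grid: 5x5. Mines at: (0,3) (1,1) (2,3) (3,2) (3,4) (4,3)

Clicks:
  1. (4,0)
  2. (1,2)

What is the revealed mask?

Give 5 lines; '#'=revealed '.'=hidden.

Answer: .....
..#..
##...
##...
##...

Derivation:
Click 1 (4,0) count=0: revealed 6 new [(2,0) (2,1) (3,0) (3,1) (4,0) (4,1)] -> total=6
Click 2 (1,2) count=3: revealed 1 new [(1,2)] -> total=7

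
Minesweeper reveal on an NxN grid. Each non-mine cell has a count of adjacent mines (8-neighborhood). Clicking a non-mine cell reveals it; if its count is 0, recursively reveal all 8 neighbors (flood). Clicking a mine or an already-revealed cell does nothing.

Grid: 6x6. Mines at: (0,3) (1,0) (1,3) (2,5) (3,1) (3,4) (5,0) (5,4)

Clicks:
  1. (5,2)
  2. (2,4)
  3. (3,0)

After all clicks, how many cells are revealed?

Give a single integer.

Click 1 (5,2) count=0: revealed 6 new [(4,1) (4,2) (4,3) (5,1) (5,2) (5,3)] -> total=6
Click 2 (2,4) count=3: revealed 1 new [(2,4)] -> total=7
Click 3 (3,0) count=1: revealed 1 new [(3,0)] -> total=8

Answer: 8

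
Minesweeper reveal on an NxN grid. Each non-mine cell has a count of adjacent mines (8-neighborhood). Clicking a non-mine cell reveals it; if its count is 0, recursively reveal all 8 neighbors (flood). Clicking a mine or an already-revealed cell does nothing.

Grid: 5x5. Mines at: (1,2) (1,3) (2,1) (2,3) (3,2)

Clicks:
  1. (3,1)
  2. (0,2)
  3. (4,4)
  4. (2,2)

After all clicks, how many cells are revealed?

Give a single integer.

Click 1 (3,1) count=2: revealed 1 new [(3,1)] -> total=1
Click 2 (0,2) count=2: revealed 1 new [(0,2)] -> total=2
Click 3 (4,4) count=0: revealed 4 new [(3,3) (3,4) (4,3) (4,4)] -> total=6
Click 4 (2,2) count=5: revealed 1 new [(2,2)] -> total=7

Answer: 7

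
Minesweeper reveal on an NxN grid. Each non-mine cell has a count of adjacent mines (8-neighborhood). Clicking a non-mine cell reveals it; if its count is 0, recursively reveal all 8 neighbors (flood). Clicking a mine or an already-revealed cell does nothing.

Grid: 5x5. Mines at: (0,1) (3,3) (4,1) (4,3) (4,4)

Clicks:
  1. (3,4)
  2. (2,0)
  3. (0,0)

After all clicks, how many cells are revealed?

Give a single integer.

Click 1 (3,4) count=3: revealed 1 new [(3,4)] -> total=1
Click 2 (2,0) count=0: revealed 9 new [(1,0) (1,1) (1,2) (2,0) (2,1) (2,2) (3,0) (3,1) (3,2)] -> total=10
Click 3 (0,0) count=1: revealed 1 new [(0,0)] -> total=11

Answer: 11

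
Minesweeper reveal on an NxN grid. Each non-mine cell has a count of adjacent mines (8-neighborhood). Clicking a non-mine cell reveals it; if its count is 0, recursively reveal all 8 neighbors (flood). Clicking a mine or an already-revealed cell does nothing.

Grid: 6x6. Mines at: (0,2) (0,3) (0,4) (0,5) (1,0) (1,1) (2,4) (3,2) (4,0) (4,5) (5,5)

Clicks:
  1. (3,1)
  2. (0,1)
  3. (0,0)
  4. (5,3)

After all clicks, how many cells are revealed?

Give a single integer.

Answer: 11

Derivation:
Click 1 (3,1) count=2: revealed 1 new [(3,1)] -> total=1
Click 2 (0,1) count=3: revealed 1 new [(0,1)] -> total=2
Click 3 (0,0) count=2: revealed 1 new [(0,0)] -> total=3
Click 4 (5,3) count=0: revealed 8 new [(4,1) (4,2) (4,3) (4,4) (5,1) (5,2) (5,3) (5,4)] -> total=11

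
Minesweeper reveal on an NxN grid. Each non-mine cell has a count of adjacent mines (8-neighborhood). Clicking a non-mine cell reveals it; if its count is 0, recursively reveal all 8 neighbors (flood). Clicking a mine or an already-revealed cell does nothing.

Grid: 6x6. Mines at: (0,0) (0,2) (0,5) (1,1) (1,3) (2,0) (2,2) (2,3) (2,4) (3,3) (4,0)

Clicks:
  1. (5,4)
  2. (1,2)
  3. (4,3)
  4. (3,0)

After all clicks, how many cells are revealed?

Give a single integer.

Answer: 14

Derivation:
Click 1 (5,4) count=0: revealed 12 new [(3,4) (3,5) (4,1) (4,2) (4,3) (4,4) (4,5) (5,1) (5,2) (5,3) (5,4) (5,5)] -> total=12
Click 2 (1,2) count=5: revealed 1 new [(1,2)] -> total=13
Click 3 (4,3) count=1: revealed 0 new [(none)] -> total=13
Click 4 (3,0) count=2: revealed 1 new [(3,0)] -> total=14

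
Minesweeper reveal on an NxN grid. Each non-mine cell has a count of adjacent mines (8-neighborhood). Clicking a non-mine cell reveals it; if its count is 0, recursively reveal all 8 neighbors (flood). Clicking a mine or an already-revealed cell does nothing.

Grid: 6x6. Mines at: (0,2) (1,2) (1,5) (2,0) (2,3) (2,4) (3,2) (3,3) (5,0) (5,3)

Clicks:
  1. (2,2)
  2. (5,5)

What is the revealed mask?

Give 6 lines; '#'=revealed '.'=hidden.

Click 1 (2,2) count=4: revealed 1 new [(2,2)] -> total=1
Click 2 (5,5) count=0: revealed 6 new [(3,4) (3,5) (4,4) (4,5) (5,4) (5,5)] -> total=7

Answer: ......
......
..#...
....##
....##
....##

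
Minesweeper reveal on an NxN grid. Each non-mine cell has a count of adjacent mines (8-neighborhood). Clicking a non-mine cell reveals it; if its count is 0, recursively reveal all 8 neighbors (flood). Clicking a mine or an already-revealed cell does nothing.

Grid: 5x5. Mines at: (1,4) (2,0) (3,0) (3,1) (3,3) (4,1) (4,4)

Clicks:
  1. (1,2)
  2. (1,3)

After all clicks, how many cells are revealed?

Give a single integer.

Click 1 (1,2) count=0: revealed 11 new [(0,0) (0,1) (0,2) (0,3) (1,0) (1,1) (1,2) (1,3) (2,1) (2,2) (2,3)] -> total=11
Click 2 (1,3) count=1: revealed 0 new [(none)] -> total=11

Answer: 11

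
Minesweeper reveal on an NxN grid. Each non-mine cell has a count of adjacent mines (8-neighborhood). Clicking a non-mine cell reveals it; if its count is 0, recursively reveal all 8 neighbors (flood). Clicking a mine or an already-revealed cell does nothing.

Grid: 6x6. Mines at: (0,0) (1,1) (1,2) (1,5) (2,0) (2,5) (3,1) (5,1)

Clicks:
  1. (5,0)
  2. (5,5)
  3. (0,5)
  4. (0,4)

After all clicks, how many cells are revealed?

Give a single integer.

Answer: 18

Derivation:
Click 1 (5,0) count=1: revealed 1 new [(5,0)] -> total=1
Click 2 (5,5) count=0: revealed 15 new [(2,2) (2,3) (2,4) (3,2) (3,3) (3,4) (3,5) (4,2) (4,3) (4,4) (4,5) (5,2) (5,3) (5,4) (5,5)] -> total=16
Click 3 (0,5) count=1: revealed 1 new [(0,5)] -> total=17
Click 4 (0,4) count=1: revealed 1 new [(0,4)] -> total=18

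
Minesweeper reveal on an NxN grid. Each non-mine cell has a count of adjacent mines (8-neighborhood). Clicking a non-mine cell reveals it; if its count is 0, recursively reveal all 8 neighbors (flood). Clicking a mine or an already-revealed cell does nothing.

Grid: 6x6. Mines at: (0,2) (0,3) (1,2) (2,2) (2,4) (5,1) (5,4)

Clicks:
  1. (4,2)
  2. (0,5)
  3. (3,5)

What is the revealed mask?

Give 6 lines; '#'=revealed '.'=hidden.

Answer: ....##
....##
......
.....#
..#...
......

Derivation:
Click 1 (4,2) count=1: revealed 1 new [(4,2)] -> total=1
Click 2 (0,5) count=0: revealed 4 new [(0,4) (0,5) (1,4) (1,5)] -> total=5
Click 3 (3,5) count=1: revealed 1 new [(3,5)] -> total=6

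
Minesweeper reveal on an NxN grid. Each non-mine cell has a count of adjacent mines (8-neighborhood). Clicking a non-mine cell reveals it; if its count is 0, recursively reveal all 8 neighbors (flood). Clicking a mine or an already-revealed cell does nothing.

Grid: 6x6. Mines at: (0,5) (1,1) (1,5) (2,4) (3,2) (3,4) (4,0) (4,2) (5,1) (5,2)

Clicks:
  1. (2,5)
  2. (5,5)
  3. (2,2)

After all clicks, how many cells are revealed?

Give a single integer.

Click 1 (2,5) count=3: revealed 1 new [(2,5)] -> total=1
Click 2 (5,5) count=0: revealed 6 new [(4,3) (4,4) (4,5) (5,3) (5,4) (5,5)] -> total=7
Click 3 (2,2) count=2: revealed 1 new [(2,2)] -> total=8

Answer: 8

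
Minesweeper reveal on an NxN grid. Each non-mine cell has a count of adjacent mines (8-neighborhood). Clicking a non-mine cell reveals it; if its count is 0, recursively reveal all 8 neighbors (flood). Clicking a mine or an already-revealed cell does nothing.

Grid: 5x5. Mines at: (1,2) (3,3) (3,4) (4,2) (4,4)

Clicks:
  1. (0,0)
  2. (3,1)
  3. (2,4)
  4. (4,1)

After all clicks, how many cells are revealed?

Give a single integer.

Click 1 (0,0) count=0: revealed 10 new [(0,0) (0,1) (1,0) (1,1) (2,0) (2,1) (3,0) (3,1) (4,0) (4,1)] -> total=10
Click 2 (3,1) count=1: revealed 0 new [(none)] -> total=10
Click 3 (2,4) count=2: revealed 1 new [(2,4)] -> total=11
Click 4 (4,1) count=1: revealed 0 new [(none)] -> total=11

Answer: 11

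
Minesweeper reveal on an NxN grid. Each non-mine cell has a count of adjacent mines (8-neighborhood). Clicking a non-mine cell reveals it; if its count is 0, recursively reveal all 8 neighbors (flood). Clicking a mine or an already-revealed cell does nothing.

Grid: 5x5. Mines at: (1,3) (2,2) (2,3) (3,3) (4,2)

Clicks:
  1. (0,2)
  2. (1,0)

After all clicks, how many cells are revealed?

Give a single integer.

Answer: 12

Derivation:
Click 1 (0,2) count=1: revealed 1 new [(0,2)] -> total=1
Click 2 (1,0) count=0: revealed 11 new [(0,0) (0,1) (1,0) (1,1) (1,2) (2,0) (2,1) (3,0) (3,1) (4,0) (4,1)] -> total=12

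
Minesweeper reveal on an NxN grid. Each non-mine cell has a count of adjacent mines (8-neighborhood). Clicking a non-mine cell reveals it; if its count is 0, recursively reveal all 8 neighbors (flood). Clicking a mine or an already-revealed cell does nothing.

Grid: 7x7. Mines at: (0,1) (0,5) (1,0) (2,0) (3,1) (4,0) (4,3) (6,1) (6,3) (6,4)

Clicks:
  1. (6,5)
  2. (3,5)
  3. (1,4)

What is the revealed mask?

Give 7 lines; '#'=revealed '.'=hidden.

Click 1 (6,5) count=1: revealed 1 new [(6,5)] -> total=1
Click 2 (3,5) count=0: revealed 25 new [(0,2) (0,3) (0,4) (1,2) (1,3) (1,4) (1,5) (1,6) (2,2) (2,3) (2,4) (2,5) (2,6) (3,2) (3,3) (3,4) (3,5) (3,6) (4,4) (4,5) (4,6) (5,4) (5,5) (5,6) (6,6)] -> total=26
Click 3 (1,4) count=1: revealed 0 new [(none)] -> total=26

Answer: ..###..
..#####
..#####
..#####
....###
....###
.....##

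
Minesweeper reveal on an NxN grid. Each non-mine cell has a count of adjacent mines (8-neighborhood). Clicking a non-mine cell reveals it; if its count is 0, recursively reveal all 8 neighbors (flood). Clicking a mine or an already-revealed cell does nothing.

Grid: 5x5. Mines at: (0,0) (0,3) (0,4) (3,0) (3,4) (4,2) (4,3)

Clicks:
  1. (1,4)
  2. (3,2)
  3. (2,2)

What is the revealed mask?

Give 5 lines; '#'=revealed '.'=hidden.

Answer: .....
.####
.###.
.###.
.....

Derivation:
Click 1 (1,4) count=2: revealed 1 new [(1,4)] -> total=1
Click 2 (3,2) count=2: revealed 1 new [(3,2)] -> total=2
Click 3 (2,2) count=0: revealed 8 new [(1,1) (1,2) (1,3) (2,1) (2,2) (2,3) (3,1) (3,3)] -> total=10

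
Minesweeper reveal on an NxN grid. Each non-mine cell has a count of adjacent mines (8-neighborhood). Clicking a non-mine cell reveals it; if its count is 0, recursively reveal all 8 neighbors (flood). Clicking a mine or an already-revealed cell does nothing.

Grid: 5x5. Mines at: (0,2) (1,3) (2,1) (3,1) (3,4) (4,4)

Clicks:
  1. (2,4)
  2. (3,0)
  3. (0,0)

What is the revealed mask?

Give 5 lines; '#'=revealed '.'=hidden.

Click 1 (2,4) count=2: revealed 1 new [(2,4)] -> total=1
Click 2 (3,0) count=2: revealed 1 new [(3,0)] -> total=2
Click 3 (0,0) count=0: revealed 4 new [(0,0) (0,1) (1,0) (1,1)] -> total=6

Answer: ##...
##...
....#
#....
.....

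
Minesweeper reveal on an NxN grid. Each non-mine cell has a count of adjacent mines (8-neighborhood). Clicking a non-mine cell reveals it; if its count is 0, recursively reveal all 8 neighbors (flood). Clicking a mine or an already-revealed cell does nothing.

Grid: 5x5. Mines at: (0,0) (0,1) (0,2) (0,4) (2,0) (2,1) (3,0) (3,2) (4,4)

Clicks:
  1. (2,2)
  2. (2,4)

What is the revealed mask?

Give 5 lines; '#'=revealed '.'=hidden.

Answer: .....
...##
..###
...##
.....

Derivation:
Click 1 (2,2) count=2: revealed 1 new [(2,2)] -> total=1
Click 2 (2,4) count=0: revealed 6 new [(1,3) (1,4) (2,3) (2,4) (3,3) (3,4)] -> total=7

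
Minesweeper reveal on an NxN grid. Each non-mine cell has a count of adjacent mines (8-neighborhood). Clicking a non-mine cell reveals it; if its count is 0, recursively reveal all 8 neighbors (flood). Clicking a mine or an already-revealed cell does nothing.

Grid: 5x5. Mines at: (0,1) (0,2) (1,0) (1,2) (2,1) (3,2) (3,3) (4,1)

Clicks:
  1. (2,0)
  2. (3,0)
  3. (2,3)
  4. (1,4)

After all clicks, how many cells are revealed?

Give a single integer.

Answer: 8

Derivation:
Click 1 (2,0) count=2: revealed 1 new [(2,0)] -> total=1
Click 2 (3,0) count=2: revealed 1 new [(3,0)] -> total=2
Click 3 (2,3) count=3: revealed 1 new [(2,3)] -> total=3
Click 4 (1,4) count=0: revealed 5 new [(0,3) (0,4) (1,3) (1,4) (2,4)] -> total=8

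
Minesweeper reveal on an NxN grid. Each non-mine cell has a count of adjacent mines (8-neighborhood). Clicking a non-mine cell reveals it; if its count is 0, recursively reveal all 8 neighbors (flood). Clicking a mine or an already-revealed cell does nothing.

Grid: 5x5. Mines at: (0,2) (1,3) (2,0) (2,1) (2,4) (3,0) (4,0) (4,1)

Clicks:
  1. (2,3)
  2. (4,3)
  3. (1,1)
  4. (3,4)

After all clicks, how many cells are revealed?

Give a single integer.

Click 1 (2,3) count=2: revealed 1 new [(2,3)] -> total=1
Click 2 (4,3) count=0: revealed 6 new [(3,2) (3,3) (3,4) (4,2) (4,3) (4,4)] -> total=7
Click 3 (1,1) count=3: revealed 1 new [(1,1)] -> total=8
Click 4 (3,4) count=1: revealed 0 new [(none)] -> total=8

Answer: 8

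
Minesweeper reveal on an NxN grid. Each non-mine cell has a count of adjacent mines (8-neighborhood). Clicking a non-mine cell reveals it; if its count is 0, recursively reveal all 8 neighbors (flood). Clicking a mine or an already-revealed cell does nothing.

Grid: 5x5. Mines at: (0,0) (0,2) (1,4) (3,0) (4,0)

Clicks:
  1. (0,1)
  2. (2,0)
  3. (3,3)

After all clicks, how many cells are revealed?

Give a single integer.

Click 1 (0,1) count=2: revealed 1 new [(0,1)] -> total=1
Click 2 (2,0) count=1: revealed 1 new [(2,0)] -> total=2
Click 3 (3,3) count=0: revealed 15 new [(1,1) (1,2) (1,3) (2,1) (2,2) (2,3) (2,4) (3,1) (3,2) (3,3) (3,4) (4,1) (4,2) (4,3) (4,4)] -> total=17

Answer: 17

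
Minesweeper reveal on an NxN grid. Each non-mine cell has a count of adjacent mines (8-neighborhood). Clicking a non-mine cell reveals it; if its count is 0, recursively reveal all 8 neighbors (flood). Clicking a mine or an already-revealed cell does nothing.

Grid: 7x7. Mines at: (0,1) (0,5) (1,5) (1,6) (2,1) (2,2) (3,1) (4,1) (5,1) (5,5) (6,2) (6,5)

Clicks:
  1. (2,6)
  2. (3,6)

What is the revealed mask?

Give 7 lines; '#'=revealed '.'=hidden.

Answer: .......
.......
...####
..#####
..#####
..###..
.......

Derivation:
Click 1 (2,6) count=2: revealed 1 new [(2,6)] -> total=1
Click 2 (3,6) count=0: revealed 16 new [(2,3) (2,4) (2,5) (3,2) (3,3) (3,4) (3,5) (3,6) (4,2) (4,3) (4,4) (4,5) (4,6) (5,2) (5,3) (5,4)] -> total=17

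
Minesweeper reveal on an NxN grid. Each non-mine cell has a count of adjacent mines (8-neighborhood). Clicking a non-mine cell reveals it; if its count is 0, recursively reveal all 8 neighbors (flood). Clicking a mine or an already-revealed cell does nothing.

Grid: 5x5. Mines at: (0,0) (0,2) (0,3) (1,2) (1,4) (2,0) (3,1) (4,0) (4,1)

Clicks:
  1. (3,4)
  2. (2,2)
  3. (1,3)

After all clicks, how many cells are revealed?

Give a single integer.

Click 1 (3,4) count=0: revealed 9 new [(2,2) (2,3) (2,4) (3,2) (3,3) (3,4) (4,2) (4,3) (4,4)] -> total=9
Click 2 (2,2) count=2: revealed 0 new [(none)] -> total=9
Click 3 (1,3) count=4: revealed 1 new [(1,3)] -> total=10

Answer: 10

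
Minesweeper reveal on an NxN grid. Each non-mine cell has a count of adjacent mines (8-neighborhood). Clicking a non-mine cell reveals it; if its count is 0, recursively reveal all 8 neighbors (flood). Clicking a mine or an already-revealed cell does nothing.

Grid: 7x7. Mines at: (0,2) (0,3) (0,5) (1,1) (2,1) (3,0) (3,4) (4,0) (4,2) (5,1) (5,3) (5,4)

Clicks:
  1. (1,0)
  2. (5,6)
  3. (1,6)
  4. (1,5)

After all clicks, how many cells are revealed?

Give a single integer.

Click 1 (1,0) count=2: revealed 1 new [(1,0)] -> total=1
Click 2 (5,6) count=0: revealed 12 new [(1,5) (1,6) (2,5) (2,6) (3,5) (3,6) (4,5) (4,6) (5,5) (5,6) (6,5) (6,6)] -> total=13
Click 3 (1,6) count=1: revealed 0 new [(none)] -> total=13
Click 4 (1,5) count=1: revealed 0 new [(none)] -> total=13

Answer: 13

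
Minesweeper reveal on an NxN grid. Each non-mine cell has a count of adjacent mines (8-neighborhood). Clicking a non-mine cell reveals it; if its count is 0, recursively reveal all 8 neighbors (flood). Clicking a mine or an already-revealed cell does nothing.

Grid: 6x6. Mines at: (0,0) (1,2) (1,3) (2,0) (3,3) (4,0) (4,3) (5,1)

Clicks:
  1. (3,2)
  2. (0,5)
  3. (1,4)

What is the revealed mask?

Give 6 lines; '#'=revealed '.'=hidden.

Answer: ....##
....##
....##
..#.##
....##
....##

Derivation:
Click 1 (3,2) count=2: revealed 1 new [(3,2)] -> total=1
Click 2 (0,5) count=0: revealed 12 new [(0,4) (0,5) (1,4) (1,5) (2,4) (2,5) (3,4) (3,5) (4,4) (4,5) (5,4) (5,5)] -> total=13
Click 3 (1,4) count=1: revealed 0 new [(none)] -> total=13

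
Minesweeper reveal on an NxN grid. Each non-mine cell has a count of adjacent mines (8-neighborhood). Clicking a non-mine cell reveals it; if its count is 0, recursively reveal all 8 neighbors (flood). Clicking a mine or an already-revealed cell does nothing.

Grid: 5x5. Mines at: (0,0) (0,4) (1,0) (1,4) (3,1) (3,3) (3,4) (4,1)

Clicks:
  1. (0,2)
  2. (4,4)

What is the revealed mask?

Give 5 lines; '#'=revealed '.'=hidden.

Click 1 (0,2) count=0: revealed 9 new [(0,1) (0,2) (0,3) (1,1) (1,2) (1,3) (2,1) (2,2) (2,3)] -> total=9
Click 2 (4,4) count=2: revealed 1 new [(4,4)] -> total=10

Answer: .###.
.###.
.###.
.....
....#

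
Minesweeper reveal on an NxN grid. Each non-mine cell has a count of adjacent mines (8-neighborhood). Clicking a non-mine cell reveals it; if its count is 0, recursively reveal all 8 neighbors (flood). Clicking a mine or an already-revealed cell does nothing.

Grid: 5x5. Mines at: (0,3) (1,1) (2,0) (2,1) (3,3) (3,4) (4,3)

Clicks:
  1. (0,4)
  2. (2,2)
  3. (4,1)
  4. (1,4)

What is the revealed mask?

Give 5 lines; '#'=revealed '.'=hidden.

Click 1 (0,4) count=1: revealed 1 new [(0,4)] -> total=1
Click 2 (2,2) count=3: revealed 1 new [(2,2)] -> total=2
Click 3 (4,1) count=0: revealed 6 new [(3,0) (3,1) (3,2) (4,0) (4,1) (4,2)] -> total=8
Click 4 (1,4) count=1: revealed 1 new [(1,4)] -> total=9

Answer: ....#
....#
..#..
###..
###..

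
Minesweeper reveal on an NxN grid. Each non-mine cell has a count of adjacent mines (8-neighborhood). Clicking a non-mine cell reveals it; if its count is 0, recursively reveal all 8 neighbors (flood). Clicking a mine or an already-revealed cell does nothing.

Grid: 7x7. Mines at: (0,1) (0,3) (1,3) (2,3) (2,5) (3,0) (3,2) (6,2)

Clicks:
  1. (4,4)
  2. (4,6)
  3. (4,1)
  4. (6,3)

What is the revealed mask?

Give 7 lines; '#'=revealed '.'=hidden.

Answer: .......
.......
.......
...####
.#.####
...####
...####

Derivation:
Click 1 (4,4) count=0: revealed 16 new [(3,3) (3,4) (3,5) (3,6) (4,3) (4,4) (4,5) (4,6) (5,3) (5,4) (5,5) (5,6) (6,3) (6,4) (6,5) (6,6)] -> total=16
Click 2 (4,6) count=0: revealed 0 new [(none)] -> total=16
Click 3 (4,1) count=2: revealed 1 new [(4,1)] -> total=17
Click 4 (6,3) count=1: revealed 0 new [(none)] -> total=17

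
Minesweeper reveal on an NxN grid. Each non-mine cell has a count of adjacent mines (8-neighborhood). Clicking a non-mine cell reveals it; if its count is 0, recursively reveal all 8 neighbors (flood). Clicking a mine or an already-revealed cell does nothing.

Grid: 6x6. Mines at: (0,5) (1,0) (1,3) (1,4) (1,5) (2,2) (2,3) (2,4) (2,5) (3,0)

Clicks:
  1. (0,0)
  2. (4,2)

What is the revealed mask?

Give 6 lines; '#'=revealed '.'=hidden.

Click 1 (0,0) count=1: revealed 1 new [(0,0)] -> total=1
Click 2 (4,2) count=0: revealed 17 new [(3,1) (3,2) (3,3) (3,4) (3,5) (4,0) (4,1) (4,2) (4,3) (4,4) (4,5) (5,0) (5,1) (5,2) (5,3) (5,4) (5,5)] -> total=18

Answer: #.....
......
......
.#####
######
######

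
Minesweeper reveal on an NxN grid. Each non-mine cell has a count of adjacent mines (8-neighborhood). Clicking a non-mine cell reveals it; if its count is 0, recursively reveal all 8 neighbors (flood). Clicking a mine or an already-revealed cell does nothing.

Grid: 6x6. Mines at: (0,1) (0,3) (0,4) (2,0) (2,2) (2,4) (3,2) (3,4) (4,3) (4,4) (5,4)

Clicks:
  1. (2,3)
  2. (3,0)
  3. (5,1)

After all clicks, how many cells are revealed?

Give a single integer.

Answer: 9

Derivation:
Click 1 (2,3) count=4: revealed 1 new [(2,3)] -> total=1
Click 2 (3,0) count=1: revealed 1 new [(3,0)] -> total=2
Click 3 (5,1) count=0: revealed 7 new [(3,1) (4,0) (4,1) (4,2) (5,0) (5,1) (5,2)] -> total=9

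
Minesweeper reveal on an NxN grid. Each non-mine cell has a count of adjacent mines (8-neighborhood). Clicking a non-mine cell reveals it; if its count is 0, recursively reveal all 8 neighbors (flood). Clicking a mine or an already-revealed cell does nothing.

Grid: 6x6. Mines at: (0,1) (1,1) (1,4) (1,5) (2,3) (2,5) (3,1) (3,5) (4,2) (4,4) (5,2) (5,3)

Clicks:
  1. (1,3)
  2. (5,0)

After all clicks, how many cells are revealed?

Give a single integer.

Answer: 5

Derivation:
Click 1 (1,3) count=2: revealed 1 new [(1,3)] -> total=1
Click 2 (5,0) count=0: revealed 4 new [(4,0) (4,1) (5,0) (5,1)] -> total=5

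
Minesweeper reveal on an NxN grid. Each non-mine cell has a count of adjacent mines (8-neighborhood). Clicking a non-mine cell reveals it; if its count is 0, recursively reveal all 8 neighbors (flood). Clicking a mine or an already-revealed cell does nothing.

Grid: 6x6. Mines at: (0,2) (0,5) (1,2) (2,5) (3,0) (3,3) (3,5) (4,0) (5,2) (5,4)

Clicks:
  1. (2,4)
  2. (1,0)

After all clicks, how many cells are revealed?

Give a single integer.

Click 1 (2,4) count=3: revealed 1 new [(2,4)] -> total=1
Click 2 (1,0) count=0: revealed 6 new [(0,0) (0,1) (1,0) (1,1) (2,0) (2,1)] -> total=7

Answer: 7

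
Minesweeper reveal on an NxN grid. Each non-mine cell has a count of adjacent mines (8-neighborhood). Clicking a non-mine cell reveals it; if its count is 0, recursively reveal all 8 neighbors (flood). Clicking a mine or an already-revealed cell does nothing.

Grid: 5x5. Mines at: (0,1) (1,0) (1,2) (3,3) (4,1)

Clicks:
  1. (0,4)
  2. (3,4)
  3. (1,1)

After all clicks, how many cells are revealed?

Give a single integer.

Answer: 8

Derivation:
Click 1 (0,4) count=0: revealed 6 new [(0,3) (0,4) (1,3) (1,4) (2,3) (2,4)] -> total=6
Click 2 (3,4) count=1: revealed 1 new [(3,4)] -> total=7
Click 3 (1,1) count=3: revealed 1 new [(1,1)] -> total=8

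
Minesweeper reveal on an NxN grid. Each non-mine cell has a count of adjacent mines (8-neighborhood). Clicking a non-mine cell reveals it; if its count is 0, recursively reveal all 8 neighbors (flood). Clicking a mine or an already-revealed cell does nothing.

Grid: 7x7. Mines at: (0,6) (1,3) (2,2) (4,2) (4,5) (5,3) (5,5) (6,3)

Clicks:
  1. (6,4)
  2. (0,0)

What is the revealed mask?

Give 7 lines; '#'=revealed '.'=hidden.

Click 1 (6,4) count=3: revealed 1 new [(6,4)] -> total=1
Click 2 (0,0) count=0: revealed 18 new [(0,0) (0,1) (0,2) (1,0) (1,1) (1,2) (2,0) (2,1) (3,0) (3,1) (4,0) (4,1) (5,0) (5,1) (5,2) (6,0) (6,1) (6,2)] -> total=19

Answer: ###....
###....
##.....
##.....
##.....
###....
###.#..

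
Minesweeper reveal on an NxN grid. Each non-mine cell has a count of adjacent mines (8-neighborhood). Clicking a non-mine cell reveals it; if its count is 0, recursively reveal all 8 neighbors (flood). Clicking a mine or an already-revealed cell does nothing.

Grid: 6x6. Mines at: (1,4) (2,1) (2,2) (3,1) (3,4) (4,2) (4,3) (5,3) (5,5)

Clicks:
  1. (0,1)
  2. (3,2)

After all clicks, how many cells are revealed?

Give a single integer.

Click 1 (0,1) count=0: revealed 8 new [(0,0) (0,1) (0,2) (0,3) (1,0) (1,1) (1,2) (1,3)] -> total=8
Click 2 (3,2) count=5: revealed 1 new [(3,2)] -> total=9

Answer: 9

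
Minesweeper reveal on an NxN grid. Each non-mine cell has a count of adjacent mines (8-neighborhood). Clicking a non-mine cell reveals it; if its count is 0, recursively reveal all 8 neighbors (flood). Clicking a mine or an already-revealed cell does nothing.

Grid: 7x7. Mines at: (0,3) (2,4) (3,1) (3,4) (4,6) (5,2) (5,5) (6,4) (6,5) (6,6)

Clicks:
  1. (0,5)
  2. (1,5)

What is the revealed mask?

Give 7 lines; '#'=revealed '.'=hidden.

Answer: ....###
....###
.....##
.....##
.......
.......
.......

Derivation:
Click 1 (0,5) count=0: revealed 10 new [(0,4) (0,5) (0,6) (1,4) (1,5) (1,6) (2,5) (2,6) (3,5) (3,6)] -> total=10
Click 2 (1,5) count=1: revealed 0 new [(none)] -> total=10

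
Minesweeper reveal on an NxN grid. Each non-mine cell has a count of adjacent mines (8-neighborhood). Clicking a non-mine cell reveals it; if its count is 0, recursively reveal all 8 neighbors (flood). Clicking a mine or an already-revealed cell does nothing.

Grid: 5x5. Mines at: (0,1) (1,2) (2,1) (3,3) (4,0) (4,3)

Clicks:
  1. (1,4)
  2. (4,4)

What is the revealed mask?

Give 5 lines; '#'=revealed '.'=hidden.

Click 1 (1,4) count=0: revealed 6 new [(0,3) (0,4) (1,3) (1,4) (2,3) (2,4)] -> total=6
Click 2 (4,4) count=2: revealed 1 new [(4,4)] -> total=7

Answer: ...##
...##
...##
.....
....#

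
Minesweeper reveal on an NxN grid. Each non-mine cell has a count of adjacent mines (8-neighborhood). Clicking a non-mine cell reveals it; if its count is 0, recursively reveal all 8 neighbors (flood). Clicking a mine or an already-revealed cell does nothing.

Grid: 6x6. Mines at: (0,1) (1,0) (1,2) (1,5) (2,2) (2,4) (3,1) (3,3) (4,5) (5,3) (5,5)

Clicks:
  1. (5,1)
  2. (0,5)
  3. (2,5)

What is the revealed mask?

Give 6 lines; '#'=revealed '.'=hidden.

Answer: .....#
......
.....#
......
###...
###...

Derivation:
Click 1 (5,1) count=0: revealed 6 new [(4,0) (4,1) (4,2) (5,0) (5,1) (5,2)] -> total=6
Click 2 (0,5) count=1: revealed 1 new [(0,5)] -> total=7
Click 3 (2,5) count=2: revealed 1 new [(2,5)] -> total=8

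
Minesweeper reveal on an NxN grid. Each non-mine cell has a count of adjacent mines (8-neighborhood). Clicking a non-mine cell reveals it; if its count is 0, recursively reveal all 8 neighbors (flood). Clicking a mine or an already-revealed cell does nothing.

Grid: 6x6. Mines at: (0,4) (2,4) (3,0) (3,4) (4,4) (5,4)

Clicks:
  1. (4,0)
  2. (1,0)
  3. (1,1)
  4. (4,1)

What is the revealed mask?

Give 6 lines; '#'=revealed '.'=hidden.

Answer: ####..
####..
####..
.###..
####..
####..

Derivation:
Click 1 (4,0) count=1: revealed 1 new [(4,0)] -> total=1
Click 2 (1,0) count=0: revealed 22 new [(0,0) (0,1) (0,2) (0,3) (1,0) (1,1) (1,2) (1,3) (2,0) (2,1) (2,2) (2,3) (3,1) (3,2) (3,3) (4,1) (4,2) (4,3) (5,0) (5,1) (5,2) (5,3)] -> total=23
Click 3 (1,1) count=0: revealed 0 new [(none)] -> total=23
Click 4 (4,1) count=1: revealed 0 new [(none)] -> total=23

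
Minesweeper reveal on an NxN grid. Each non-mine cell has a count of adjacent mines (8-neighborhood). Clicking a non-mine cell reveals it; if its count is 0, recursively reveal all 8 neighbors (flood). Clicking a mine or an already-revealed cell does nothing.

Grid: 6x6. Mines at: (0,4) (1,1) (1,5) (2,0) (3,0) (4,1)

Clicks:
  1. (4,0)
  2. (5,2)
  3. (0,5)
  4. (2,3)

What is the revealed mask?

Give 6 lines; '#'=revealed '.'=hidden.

Answer: .....#
..###.
..####
..####
#.####
..####

Derivation:
Click 1 (4,0) count=2: revealed 1 new [(4,0)] -> total=1
Click 2 (5,2) count=1: revealed 1 new [(5,2)] -> total=2
Click 3 (0,5) count=2: revealed 1 new [(0,5)] -> total=3
Click 4 (2,3) count=0: revealed 18 new [(1,2) (1,3) (1,4) (2,2) (2,3) (2,4) (2,5) (3,2) (3,3) (3,4) (3,5) (4,2) (4,3) (4,4) (4,5) (5,3) (5,4) (5,5)] -> total=21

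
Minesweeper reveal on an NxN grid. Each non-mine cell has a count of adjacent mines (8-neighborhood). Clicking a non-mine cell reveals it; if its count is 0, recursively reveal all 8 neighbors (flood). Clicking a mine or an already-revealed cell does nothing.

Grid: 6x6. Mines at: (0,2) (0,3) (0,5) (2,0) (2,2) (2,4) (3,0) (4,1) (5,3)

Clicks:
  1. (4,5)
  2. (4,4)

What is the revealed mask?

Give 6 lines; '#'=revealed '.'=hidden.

Answer: ......
......
......
....##
....##
....##

Derivation:
Click 1 (4,5) count=0: revealed 6 new [(3,4) (3,5) (4,4) (4,5) (5,4) (5,5)] -> total=6
Click 2 (4,4) count=1: revealed 0 new [(none)] -> total=6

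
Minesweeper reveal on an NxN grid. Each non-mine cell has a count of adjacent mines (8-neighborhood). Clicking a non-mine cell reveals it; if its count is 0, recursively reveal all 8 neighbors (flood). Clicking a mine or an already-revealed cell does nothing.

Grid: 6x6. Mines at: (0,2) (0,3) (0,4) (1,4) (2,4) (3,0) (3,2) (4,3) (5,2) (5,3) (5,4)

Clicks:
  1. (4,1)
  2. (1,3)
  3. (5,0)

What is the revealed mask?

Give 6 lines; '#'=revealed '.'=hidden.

Answer: ......
...#..
......
......
##....
##....

Derivation:
Click 1 (4,1) count=3: revealed 1 new [(4,1)] -> total=1
Click 2 (1,3) count=5: revealed 1 new [(1,3)] -> total=2
Click 3 (5,0) count=0: revealed 3 new [(4,0) (5,0) (5,1)] -> total=5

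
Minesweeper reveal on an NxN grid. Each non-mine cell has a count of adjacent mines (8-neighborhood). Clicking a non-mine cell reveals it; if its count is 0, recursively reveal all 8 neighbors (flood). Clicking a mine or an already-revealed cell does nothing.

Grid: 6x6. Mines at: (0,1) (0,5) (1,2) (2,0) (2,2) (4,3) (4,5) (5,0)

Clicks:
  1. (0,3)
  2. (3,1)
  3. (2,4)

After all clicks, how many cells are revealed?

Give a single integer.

Answer: 11

Derivation:
Click 1 (0,3) count=1: revealed 1 new [(0,3)] -> total=1
Click 2 (3,1) count=2: revealed 1 new [(3,1)] -> total=2
Click 3 (2,4) count=0: revealed 9 new [(1,3) (1,4) (1,5) (2,3) (2,4) (2,5) (3,3) (3,4) (3,5)] -> total=11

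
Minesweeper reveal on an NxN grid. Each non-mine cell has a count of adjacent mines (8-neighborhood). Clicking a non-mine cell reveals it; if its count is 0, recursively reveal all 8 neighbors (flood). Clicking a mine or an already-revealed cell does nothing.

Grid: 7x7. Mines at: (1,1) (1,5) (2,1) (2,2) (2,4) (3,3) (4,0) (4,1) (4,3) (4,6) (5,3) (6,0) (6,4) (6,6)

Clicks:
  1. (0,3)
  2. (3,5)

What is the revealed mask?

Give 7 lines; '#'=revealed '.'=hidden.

Click 1 (0,3) count=0: revealed 6 new [(0,2) (0,3) (0,4) (1,2) (1,3) (1,4)] -> total=6
Click 2 (3,5) count=2: revealed 1 new [(3,5)] -> total=7

Answer: ..###..
..###..
.......
.....#.
.......
.......
.......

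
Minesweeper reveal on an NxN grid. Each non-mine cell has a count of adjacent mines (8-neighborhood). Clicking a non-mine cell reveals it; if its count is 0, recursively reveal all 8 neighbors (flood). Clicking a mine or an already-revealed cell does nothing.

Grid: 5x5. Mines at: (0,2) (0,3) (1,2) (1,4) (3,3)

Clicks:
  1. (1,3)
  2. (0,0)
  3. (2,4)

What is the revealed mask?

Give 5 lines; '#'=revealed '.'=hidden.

Click 1 (1,3) count=4: revealed 1 new [(1,3)] -> total=1
Click 2 (0,0) count=0: revealed 13 new [(0,0) (0,1) (1,0) (1,1) (2,0) (2,1) (2,2) (3,0) (3,1) (3,2) (4,0) (4,1) (4,2)] -> total=14
Click 3 (2,4) count=2: revealed 1 new [(2,4)] -> total=15

Answer: ##...
##.#.
###.#
###..
###..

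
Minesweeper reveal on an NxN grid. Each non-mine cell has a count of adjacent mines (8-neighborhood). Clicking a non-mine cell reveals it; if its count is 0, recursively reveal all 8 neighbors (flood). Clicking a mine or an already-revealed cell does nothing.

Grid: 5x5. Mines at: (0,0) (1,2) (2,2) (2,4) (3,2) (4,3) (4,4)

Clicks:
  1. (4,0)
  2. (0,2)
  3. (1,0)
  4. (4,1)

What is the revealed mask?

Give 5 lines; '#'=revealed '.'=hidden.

Click 1 (4,0) count=0: revealed 8 new [(1,0) (1,1) (2,0) (2,1) (3,0) (3,1) (4,0) (4,1)] -> total=8
Click 2 (0,2) count=1: revealed 1 new [(0,2)] -> total=9
Click 3 (1,0) count=1: revealed 0 new [(none)] -> total=9
Click 4 (4,1) count=1: revealed 0 new [(none)] -> total=9

Answer: ..#..
##...
##...
##...
##...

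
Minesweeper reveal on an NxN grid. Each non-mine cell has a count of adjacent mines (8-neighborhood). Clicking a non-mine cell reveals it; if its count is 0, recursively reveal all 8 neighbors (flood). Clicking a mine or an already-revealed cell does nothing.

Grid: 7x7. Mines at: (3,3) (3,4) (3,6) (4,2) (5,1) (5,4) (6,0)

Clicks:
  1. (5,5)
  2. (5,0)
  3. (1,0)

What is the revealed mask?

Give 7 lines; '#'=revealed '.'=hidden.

Answer: #######
#######
#######
###....
##.....
#....#.
.......

Derivation:
Click 1 (5,5) count=1: revealed 1 new [(5,5)] -> total=1
Click 2 (5,0) count=2: revealed 1 new [(5,0)] -> total=2
Click 3 (1,0) count=0: revealed 26 new [(0,0) (0,1) (0,2) (0,3) (0,4) (0,5) (0,6) (1,0) (1,1) (1,2) (1,3) (1,4) (1,5) (1,6) (2,0) (2,1) (2,2) (2,3) (2,4) (2,5) (2,6) (3,0) (3,1) (3,2) (4,0) (4,1)] -> total=28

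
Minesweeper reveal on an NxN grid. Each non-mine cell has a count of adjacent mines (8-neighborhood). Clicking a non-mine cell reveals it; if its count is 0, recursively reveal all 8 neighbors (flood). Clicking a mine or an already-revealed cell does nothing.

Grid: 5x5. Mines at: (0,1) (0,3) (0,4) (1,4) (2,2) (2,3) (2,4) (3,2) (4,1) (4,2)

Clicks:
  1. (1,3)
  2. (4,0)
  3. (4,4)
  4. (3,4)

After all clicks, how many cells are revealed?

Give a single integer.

Click 1 (1,3) count=6: revealed 1 new [(1,3)] -> total=1
Click 2 (4,0) count=1: revealed 1 new [(4,0)] -> total=2
Click 3 (4,4) count=0: revealed 4 new [(3,3) (3,4) (4,3) (4,4)] -> total=6
Click 4 (3,4) count=2: revealed 0 new [(none)] -> total=6

Answer: 6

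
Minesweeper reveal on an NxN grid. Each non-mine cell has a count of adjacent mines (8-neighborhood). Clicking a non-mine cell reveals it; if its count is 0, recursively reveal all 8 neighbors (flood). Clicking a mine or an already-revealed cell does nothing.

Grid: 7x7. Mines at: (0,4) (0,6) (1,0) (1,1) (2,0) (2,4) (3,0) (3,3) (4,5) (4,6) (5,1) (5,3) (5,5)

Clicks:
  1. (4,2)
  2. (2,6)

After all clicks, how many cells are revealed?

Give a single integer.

Answer: 7

Derivation:
Click 1 (4,2) count=3: revealed 1 new [(4,2)] -> total=1
Click 2 (2,6) count=0: revealed 6 new [(1,5) (1,6) (2,5) (2,6) (3,5) (3,6)] -> total=7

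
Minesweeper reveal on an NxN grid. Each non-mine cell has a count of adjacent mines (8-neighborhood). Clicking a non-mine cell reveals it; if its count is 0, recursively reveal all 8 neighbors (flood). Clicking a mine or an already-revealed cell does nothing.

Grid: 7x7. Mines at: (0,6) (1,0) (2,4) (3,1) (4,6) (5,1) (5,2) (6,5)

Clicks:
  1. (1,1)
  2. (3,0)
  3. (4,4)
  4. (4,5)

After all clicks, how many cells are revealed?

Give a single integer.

Click 1 (1,1) count=1: revealed 1 new [(1,1)] -> total=1
Click 2 (3,0) count=1: revealed 1 new [(3,0)] -> total=2
Click 3 (4,4) count=0: revealed 9 new [(3,3) (3,4) (3,5) (4,3) (4,4) (4,5) (5,3) (5,4) (5,5)] -> total=11
Click 4 (4,5) count=1: revealed 0 new [(none)] -> total=11

Answer: 11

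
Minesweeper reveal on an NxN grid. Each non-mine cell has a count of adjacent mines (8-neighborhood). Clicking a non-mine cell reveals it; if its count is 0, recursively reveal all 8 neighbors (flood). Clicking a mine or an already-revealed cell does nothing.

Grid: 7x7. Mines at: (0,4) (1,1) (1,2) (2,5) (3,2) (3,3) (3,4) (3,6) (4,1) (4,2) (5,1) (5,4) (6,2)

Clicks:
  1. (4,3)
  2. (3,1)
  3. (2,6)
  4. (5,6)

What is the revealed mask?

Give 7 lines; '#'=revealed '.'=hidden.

Click 1 (4,3) count=5: revealed 1 new [(4,3)] -> total=1
Click 2 (3,1) count=3: revealed 1 new [(3,1)] -> total=2
Click 3 (2,6) count=2: revealed 1 new [(2,6)] -> total=3
Click 4 (5,6) count=0: revealed 6 new [(4,5) (4,6) (5,5) (5,6) (6,5) (6,6)] -> total=9

Answer: .......
.......
......#
.#.....
...#.##
.....##
.....##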